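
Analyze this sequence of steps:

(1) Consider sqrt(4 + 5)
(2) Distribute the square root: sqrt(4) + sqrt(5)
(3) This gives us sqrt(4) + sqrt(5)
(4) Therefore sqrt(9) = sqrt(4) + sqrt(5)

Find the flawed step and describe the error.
Step 2: Distribute the square root: sqrt(4) + sqrt(5)

Step 2 incorrectly 'distributes' the square root over addition. The square root function does not distribute: sqrt(a + b) ≠ sqrt(a) + sqrt(b). In fact, sqrt(4 + 5) = sqrt(9) ≈ 3.0000, while sqrt(4) + sqrt(5) ≈ 4.2361.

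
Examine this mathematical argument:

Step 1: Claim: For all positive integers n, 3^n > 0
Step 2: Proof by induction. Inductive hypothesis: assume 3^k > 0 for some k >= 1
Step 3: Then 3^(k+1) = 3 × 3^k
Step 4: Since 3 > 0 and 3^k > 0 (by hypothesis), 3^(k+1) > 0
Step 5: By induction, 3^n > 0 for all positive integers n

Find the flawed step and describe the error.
Step 5: By induction, 3^n > 0 for all positive integers n

Step 5 concludes the proof by induction, but no base case was ever established. A valid induction proof requires: (1) a base case proving 3^1 > 0, and (2) an inductive step showing IF 3^k > 0 THEN 3^(k+1) > 0. Steps 2-4 correctly establish the inductive step, but without the base case the conclusion in step 5 does not follow.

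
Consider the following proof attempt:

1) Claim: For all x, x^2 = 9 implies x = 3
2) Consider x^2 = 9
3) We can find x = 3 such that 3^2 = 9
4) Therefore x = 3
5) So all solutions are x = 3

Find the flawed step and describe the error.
Step 4: Therefore x = 3

Step 4 incorrectly concludes that x = 3 is the only solution. The proof shows that x = 3 is A solution (existence), but does not show it is the ONLY solution (uniqueness). In fact, x = -3 is also a solution since (-3)^2 = 9. Finding one solution doesn't prove there are no others.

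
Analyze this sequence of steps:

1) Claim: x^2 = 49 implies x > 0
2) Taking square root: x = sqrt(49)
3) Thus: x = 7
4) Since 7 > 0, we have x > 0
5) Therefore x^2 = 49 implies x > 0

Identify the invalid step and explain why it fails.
Step 2: Taking square root: x = sqrt(49)

Step 2 takes the square root and assumes the positive root only. The equation x^2 = 49 actually has two solutions: x = 7 and x = -7. The proof silently assumes x > 0 without justification, then uses this assumption to conclude x > 0, which is circular. The counterexample x = -7 shows the claim is false.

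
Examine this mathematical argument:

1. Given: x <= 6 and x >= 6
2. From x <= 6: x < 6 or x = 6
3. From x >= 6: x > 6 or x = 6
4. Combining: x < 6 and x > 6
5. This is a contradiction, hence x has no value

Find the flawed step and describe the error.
Step 4: Combining: x < 6 and x > 6

Step 4 incorrectly combines the conditions. From x <= 6 and x >= 6, the intersection is x = 6. The error treats the 'or' cases as 'and' requirements. The correct conclusion is that x = 6 is the unique solution, not that no solution exists.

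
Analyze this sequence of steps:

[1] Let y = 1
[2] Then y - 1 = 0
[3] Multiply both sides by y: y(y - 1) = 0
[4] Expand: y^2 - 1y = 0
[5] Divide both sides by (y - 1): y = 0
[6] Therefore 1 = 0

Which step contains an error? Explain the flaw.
Step 5: Divide both sides by (y - 1): y = 0

Step 5 divides both sides by (y - 1). However, since y = 1, we have (y - 1) = 0. Division by zero is undefined, making this step invalid.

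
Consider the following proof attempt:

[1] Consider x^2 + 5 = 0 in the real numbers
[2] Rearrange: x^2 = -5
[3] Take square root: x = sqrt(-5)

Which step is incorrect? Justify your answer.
Step 3: Take square root: x = sqrt(-5)

Step 3 takes the square root of -5, which is negative. In the real number system, the square root of a negative number is undefined. The equation x^2 + 5 = 0 has no real solutions. Square roots of negative numbers only exist in the complex numbers.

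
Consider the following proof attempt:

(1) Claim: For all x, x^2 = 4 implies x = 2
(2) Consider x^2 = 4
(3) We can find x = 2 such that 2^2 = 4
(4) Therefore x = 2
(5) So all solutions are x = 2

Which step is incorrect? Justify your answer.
Step 4: Therefore x = 2

Step 4 incorrectly concludes that x = 2 is the only solution. The proof shows that x = 2 is A solution (existence), but does not show it is the ONLY solution (uniqueness). In fact, x = -2 is also a solution since (-2)^2 = 4. Finding one solution doesn't prove there are no others.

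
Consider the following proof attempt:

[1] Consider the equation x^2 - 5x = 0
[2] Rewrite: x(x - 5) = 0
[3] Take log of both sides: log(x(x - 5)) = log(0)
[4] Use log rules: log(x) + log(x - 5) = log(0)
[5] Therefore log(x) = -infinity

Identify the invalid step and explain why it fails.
Step 3: Take log of both sides: log(x(x - 5)) = log(0)

Step 3 takes the logarithm of both sides, resulting in log(0) on the right side. The logarithm is only defined for positive numbers; log(0) is undefined (approaches negative infinity). This operation is invalid.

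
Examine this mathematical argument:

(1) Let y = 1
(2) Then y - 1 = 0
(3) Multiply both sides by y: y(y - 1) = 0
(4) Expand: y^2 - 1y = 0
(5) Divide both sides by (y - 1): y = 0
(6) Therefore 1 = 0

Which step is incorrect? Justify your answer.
Step 5: Divide both sides by (y - 1): y = 0

Step 5 divides both sides by (y - 1). However, since y = 1, we have (y - 1) = 0. Division by zero is undefined, making this step invalid.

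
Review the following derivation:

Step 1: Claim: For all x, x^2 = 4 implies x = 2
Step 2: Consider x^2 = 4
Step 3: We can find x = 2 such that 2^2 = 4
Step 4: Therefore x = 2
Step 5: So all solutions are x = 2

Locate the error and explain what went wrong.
Step 4: Therefore x = 2

Step 4 incorrectly concludes that x = 2 is the only solution. The proof shows that x = 2 is A solution (existence), but does not show it is the ONLY solution (uniqueness). In fact, x = -2 is also a solution since (-2)^2 = 4. Finding one solution doesn't prove there are no others.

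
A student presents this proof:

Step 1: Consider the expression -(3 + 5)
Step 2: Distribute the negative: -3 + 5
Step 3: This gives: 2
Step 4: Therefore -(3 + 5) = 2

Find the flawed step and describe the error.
Step 2: Distribute the negative: -3 + 5

Step 2 incorrectly distributes the negative sign. The correct distribution is -(3 + 5) = -3 - 5 = -8. The negative must be applied to both terms, not just the first. The error treats -(3 + 5) as -3 + 5, which equals 2 instead of -8.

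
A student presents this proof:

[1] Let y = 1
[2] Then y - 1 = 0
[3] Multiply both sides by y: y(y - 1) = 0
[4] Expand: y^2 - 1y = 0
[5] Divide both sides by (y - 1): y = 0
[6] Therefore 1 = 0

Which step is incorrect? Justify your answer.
Step 5: Divide both sides by (y - 1): y = 0

Step 5 divides both sides by (y - 1). However, since y = 1, we have (y - 1) = 0. Division by zero is undefined, making this step invalid.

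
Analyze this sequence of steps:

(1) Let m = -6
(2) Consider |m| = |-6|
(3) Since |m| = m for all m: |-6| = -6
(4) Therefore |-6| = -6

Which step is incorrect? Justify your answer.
Step 3: Since |m| = m for all m: |-6| = -6

Step 3 incorrectly states that |m| = m for all m. The correct definition is |m| = m when m >= 0, and |m| = -m when m < 0. Since -6 < 0, we have |-6| = -(-6) = 6, not -6.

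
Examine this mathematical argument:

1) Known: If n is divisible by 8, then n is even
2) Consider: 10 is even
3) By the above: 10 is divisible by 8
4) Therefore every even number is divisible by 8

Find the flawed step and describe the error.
Step 3: By the above: 10 is divisible by 8

Step 3 commits the fallacy of affirming the consequent. The known fact 'divisible by 8 → even' does NOT imply 'even → divisible by 8'. That would be the converse, which is false. For example, 10 is even but 10 ÷ 8 = 1.25, which is not an integer.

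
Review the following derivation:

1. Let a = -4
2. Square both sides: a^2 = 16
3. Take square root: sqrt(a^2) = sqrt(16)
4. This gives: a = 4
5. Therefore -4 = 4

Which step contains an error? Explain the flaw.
Step 4: This gives: a = 4

Step 4 incorrectly states that sqrt(a^2) = a. The correct identity is sqrt(a^2) = |a|. Since a = -4 < 0, we have sqrt(a^2) = |-4| = 4, not a = -4.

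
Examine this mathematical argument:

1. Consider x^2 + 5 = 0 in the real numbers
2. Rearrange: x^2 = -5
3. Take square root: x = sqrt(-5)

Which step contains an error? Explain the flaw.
Step 3: Take square root: x = sqrt(-5)

Step 3 takes the square root of -5, which is negative. In the real number system, the square root of a negative number is undefined. The equation x^2 + 5 = 0 has no real solutions. Square roots of negative numbers only exist in the complex numbers.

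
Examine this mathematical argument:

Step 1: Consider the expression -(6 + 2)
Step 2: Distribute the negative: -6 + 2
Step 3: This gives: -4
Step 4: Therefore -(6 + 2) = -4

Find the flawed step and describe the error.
Step 2: Distribute the negative: -6 + 2

Step 2 incorrectly distributes the negative sign. The correct distribution is -(6 + 2) = -6 - 2 = -8. The negative must be applied to both terms, not just the first. The error treats -(6 + 2) as -6 + 2, which equals -4 instead of -8.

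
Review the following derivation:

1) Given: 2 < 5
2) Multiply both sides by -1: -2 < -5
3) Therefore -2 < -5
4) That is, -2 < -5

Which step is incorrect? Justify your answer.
Step 2: Multiply both sides by -1: -2 < -5

Step 2 multiplies both sides by -1 but fails to reverse the inequality sign. When multiplying (or dividing) an inequality by a negative number, the direction must be reversed. Since 2 < 5, we should get -2 > -5, i.e., -2 > -5.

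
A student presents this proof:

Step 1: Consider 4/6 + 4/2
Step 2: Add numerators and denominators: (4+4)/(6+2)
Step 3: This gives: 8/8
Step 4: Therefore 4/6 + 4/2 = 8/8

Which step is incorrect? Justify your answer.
Step 2: Add numerators and denominators: (4+4)/(6+2)

Step 2 incorrectly adds fractions by separately adding numerators and denominators. This is wrong. The correct method requires a common denominator: 4/6 + 4/2 = (4×2 + 4×6)/(6×2) = 32/12 = 8/3. The method used gives 8/8, which is different.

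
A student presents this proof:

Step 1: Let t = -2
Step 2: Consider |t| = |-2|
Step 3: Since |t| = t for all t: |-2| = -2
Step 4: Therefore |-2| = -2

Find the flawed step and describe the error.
Step 3: Since |t| = t for all t: |-2| = -2

Step 3 incorrectly states that |t| = t for all t. The correct definition is |t| = t when t >= 0, and |t| = -t when t < 0. Since -2 < 0, we have |-2| = -(-2) = 2, not -2.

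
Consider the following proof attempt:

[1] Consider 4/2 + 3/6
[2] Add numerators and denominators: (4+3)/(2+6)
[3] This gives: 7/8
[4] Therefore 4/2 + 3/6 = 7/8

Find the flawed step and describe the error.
Step 2: Add numerators and denominators: (4+3)/(2+6)

Step 2 incorrectly adds fractions by separately adding numerators and denominators. This is wrong. The correct method requires a common denominator: 4/2 + 3/6 = (4×6 + 3×2)/(2×6) = 30/12 = 5/2. The method used gives 7/8, which is different.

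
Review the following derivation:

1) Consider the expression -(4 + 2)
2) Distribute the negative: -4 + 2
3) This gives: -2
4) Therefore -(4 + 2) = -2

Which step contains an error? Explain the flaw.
Step 2: Distribute the negative: -4 + 2

Step 2 incorrectly distributes the negative sign. The correct distribution is -(4 + 2) = -4 - 2 = -6. The negative must be applied to both terms, not just the first. The error treats -(4 + 2) as -4 + 2, which equals -2 instead of -6.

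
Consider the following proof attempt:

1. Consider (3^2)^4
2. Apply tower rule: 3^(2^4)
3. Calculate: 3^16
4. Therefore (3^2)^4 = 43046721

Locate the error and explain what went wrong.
Step 2: Apply tower rule: 3^(2^4)

Step 2 incorrectly states that (a^b)^c = a^(b^c). The correct rule is (a^b)^c = a^(b×c). The actual value is (3^2)^4 = 3^8 = 6561, not 3^16 = 43046721.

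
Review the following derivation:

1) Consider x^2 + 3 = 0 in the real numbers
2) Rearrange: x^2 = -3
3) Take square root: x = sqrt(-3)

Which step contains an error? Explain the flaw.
Step 3: Take square root: x = sqrt(-3)

Step 3 takes the square root of -3, which is negative. In the real number system, the square root of a negative number is undefined. The equation x^2 + 3 = 0 has no real solutions. Square roots of negative numbers only exist in the complex numbers.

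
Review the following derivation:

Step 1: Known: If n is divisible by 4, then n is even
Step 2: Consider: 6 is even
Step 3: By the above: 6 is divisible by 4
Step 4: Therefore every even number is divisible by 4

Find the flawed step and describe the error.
Step 3: By the above: 6 is divisible by 4

Step 3 commits the fallacy of affirming the consequent. The known fact 'divisible by 4 → even' does NOT imply 'even → divisible by 4'. That would be the converse, which is false. For example, 6 is even but 6 ÷ 4 = 1.50, which is not an integer.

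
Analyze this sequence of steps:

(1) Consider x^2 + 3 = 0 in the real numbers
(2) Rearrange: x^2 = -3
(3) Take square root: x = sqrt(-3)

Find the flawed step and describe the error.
Step 3: Take square root: x = sqrt(-3)

Step 3 takes the square root of -3, which is negative. In the real number system, the square root of a negative number is undefined. The equation x^2 + 3 = 0 has no real solutions. Square roots of negative numbers only exist in the complex numbers.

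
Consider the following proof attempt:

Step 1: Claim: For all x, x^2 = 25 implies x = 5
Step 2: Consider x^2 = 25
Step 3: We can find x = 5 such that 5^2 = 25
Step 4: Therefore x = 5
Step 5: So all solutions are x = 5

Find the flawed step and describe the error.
Step 4: Therefore x = 5

Step 4 incorrectly concludes that x = 5 is the only solution. The proof shows that x = 5 is A solution (existence), but does not show it is the ONLY solution (uniqueness). In fact, x = -5 is also a solution since (-5)^2 = 25. Finding one solution doesn't prove there are no others.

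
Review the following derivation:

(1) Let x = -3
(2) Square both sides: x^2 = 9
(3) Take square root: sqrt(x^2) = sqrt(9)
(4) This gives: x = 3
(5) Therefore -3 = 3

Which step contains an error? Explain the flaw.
Step 4: This gives: x = 3

Step 4 incorrectly states that sqrt(x^2) = x. The correct identity is sqrt(x^2) = |x|. Since x = -3 < 0, we have sqrt(x^2) = |-3| = 3, not x = -3.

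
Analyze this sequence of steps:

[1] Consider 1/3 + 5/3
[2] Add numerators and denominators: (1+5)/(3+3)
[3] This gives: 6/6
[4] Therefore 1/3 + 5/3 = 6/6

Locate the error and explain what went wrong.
Step 2: Add numerators and denominators: (1+5)/(3+3)

Step 2 incorrectly adds fractions by separately adding numerators and denominators. This is wrong. The correct method requires a common denominator: 1/3 + 5/3 = (1×3 + 5×3)/(3×3) = 18/9 = 2. The method used gives 6/6, which is different.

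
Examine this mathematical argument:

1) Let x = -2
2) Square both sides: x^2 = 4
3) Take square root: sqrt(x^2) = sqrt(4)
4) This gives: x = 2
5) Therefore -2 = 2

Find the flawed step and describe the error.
Step 4: This gives: x = 2

Step 4 incorrectly states that sqrt(x^2) = x. The correct identity is sqrt(x^2) = |x|. Since x = -2 < 0, we have sqrt(x^2) = |-2| = 2, not x = -2.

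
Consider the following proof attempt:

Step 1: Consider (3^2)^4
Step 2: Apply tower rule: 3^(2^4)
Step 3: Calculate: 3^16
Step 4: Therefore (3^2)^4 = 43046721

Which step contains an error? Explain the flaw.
Step 2: Apply tower rule: 3^(2^4)

Step 2 incorrectly states that (a^b)^c = a^(b^c). The correct rule is (a^b)^c = a^(b×c). The actual value is (3^2)^4 = 3^8 = 6561, not 3^16 = 43046721.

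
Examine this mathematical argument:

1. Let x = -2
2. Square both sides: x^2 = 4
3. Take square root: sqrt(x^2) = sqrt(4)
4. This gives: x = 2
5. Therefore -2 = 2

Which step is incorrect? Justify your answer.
Step 4: This gives: x = 2

Step 4 incorrectly states that sqrt(x^2) = x. The correct identity is sqrt(x^2) = |x|. Since x = -2 < 0, we have sqrt(x^2) = |-2| = 2, not x = -2.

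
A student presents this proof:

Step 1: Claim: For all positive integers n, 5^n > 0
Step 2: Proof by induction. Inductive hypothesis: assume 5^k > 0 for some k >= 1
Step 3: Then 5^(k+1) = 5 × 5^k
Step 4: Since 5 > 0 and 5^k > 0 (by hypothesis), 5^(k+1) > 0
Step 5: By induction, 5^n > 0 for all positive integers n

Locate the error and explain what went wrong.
Step 5: By induction, 5^n > 0 for all positive integers n

Step 5 concludes the proof by induction, but no base case was ever established. A valid induction proof requires: (1) a base case proving 5^1 > 0, and (2) an inductive step showing IF 5^k > 0 THEN 5^(k+1) > 0. Steps 2-4 correctly establish the inductive step, but without the base case the conclusion in step 5 does not follow.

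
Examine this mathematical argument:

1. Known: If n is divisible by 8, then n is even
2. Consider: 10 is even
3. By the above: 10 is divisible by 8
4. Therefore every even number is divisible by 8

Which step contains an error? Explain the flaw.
Step 3: By the above: 10 is divisible by 8

Step 3 commits the fallacy of affirming the consequent. The known fact 'divisible by 8 → even' does NOT imply 'even → divisible by 8'. That would be the converse, which is false. For example, 10 is even but 10 ÷ 8 = 1.25, which is not an integer.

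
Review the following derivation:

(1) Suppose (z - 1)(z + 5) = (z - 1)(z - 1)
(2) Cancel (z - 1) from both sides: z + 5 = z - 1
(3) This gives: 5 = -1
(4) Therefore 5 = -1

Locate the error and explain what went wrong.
Step 2: Cancel (z - 1) from both sides: z + 5 = z - 1

Step 2 cancels (z - 1) from both sides. This is only valid if (z - 1) ≠ 0, i.e., z ≠ 1. When z = 1, both sides equal zero regardless of the other factors. The correct approach requires considering z = 1 as a separate case.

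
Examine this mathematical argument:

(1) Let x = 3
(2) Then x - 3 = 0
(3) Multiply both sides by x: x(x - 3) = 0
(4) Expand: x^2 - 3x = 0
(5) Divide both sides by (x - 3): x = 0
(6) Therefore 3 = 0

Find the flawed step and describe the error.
Step 5: Divide both sides by (x - 3): x = 0

Step 5 divides both sides by (x - 3). However, since x = 3, we have (x - 3) = 0. Division by zero is undefined, making this step invalid.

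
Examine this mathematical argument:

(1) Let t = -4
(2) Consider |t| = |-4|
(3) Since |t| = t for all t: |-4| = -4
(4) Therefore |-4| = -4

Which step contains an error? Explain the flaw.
Step 3: Since |t| = t for all t: |-4| = -4

Step 3 incorrectly states that |t| = t for all t. The correct definition is |t| = t when t >= 0, and |t| = -t when t < 0. Since -4 < 0, we have |-4| = -(-4) = 4, not -4.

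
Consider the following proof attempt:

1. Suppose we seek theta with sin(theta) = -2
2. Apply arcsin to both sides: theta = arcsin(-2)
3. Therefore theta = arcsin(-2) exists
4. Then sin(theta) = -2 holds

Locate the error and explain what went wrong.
Step 2: Apply arcsin to both sides: theta = arcsin(-2)

Step 2 applies arcsin to -2. However, arcsin(x) is only defined for x in [-1, 1] because sin(theta) can only produce values in that range. Since |-2| > 1, arcsin(-2) is undefined. There is no angle whose sine equals -2.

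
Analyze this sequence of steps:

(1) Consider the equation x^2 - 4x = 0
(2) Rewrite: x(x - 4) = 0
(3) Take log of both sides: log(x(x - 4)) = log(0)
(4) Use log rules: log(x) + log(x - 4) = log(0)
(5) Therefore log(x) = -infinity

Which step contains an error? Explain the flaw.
Step 3: Take log of both sides: log(x(x - 4)) = log(0)

Step 3 takes the logarithm of both sides, resulting in log(0) on the right side. The logarithm is only defined for positive numbers; log(0) is undefined (approaches negative infinity). This operation is invalid.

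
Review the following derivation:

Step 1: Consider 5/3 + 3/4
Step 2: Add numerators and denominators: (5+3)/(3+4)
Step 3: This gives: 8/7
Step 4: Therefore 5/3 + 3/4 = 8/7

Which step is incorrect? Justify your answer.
Step 2: Add numerators and denominators: (5+3)/(3+4)

Step 2 incorrectly adds fractions by separately adding numerators and denominators. This is wrong. The correct method requires a common denominator: 5/3 + 3/4 = (5×4 + 3×3)/(3×4) = 29/12 = 29/12. The method used gives 8/7, which is different.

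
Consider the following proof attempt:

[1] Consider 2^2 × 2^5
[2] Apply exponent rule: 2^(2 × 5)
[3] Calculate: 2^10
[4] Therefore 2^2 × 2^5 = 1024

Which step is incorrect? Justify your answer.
Step 2: Apply exponent rule: 2^(2 × 5)

Step 2 incorrectly states that a^b × a^c = a^(b×c). The correct rule is a^b × a^c = a^(b+c). The actual value is 2^2 × 2^5 = 2^7 = 128, not 2^10 = 1024.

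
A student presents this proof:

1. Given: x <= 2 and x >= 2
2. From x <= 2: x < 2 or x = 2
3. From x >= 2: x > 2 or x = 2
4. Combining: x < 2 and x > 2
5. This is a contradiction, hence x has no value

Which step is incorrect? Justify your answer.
Step 4: Combining: x < 2 and x > 2

Step 4 incorrectly combines the conditions. From x <= 2 and x >= 2, the intersection is x = 2. The error treats the 'or' cases as 'and' requirements. The correct conclusion is that x = 2 is the unique solution, not that no solution exists.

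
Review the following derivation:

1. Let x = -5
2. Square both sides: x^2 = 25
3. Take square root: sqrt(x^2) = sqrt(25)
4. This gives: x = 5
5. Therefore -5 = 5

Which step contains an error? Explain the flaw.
Step 4: This gives: x = 5

Step 4 incorrectly states that sqrt(x^2) = x. The correct identity is sqrt(x^2) = |x|. Since x = -5 < 0, we have sqrt(x^2) = |-5| = 5, not x = -5.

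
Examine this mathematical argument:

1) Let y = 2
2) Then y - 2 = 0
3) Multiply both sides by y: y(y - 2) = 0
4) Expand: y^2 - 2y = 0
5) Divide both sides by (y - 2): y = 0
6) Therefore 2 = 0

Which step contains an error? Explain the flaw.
Step 5: Divide both sides by (y - 2): y = 0

Step 5 divides both sides by (y - 2). However, since y = 2, we have (y - 2) = 0. Division by zero is undefined, making this step invalid.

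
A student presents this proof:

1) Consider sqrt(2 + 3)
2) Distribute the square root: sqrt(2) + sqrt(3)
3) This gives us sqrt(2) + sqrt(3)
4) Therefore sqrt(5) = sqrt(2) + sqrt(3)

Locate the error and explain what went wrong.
Step 2: Distribute the square root: sqrt(2) + sqrt(3)

Step 2 incorrectly 'distributes' the square root over addition. The square root function does not distribute: sqrt(a + b) ≠ sqrt(a) + sqrt(b). In fact, sqrt(2 + 3) = sqrt(5) ≈ 2.2361, while sqrt(2) + sqrt(3) ≈ 3.1463.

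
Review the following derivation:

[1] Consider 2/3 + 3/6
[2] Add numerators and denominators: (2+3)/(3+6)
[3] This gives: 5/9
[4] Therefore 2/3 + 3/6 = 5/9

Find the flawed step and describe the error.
Step 2: Add numerators and denominators: (2+3)/(3+6)

Step 2 incorrectly adds fractions by separately adding numerators and denominators. This is wrong. The correct method requires a common denominator: 2/3 + 3/6 = (2×6 + 3×3)/(3×6) = 21/18 = 7/6. The method used gives 5/9, which is different.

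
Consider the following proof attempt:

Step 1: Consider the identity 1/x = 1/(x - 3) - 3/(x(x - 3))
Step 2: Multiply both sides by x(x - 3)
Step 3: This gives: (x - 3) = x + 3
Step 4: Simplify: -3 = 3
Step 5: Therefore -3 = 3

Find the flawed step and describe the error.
Step 3: This gives: (x - 3) = x + 3

Step 3 makes a sign error when clearing denominators. Multiplying -3/(x(x - 3)) by x(x - 3) gives -3, not +3. The correct result is (x - 3) = x - 3, which is trivially true, not (x - 3) = x + 3. (Step 1 is a valid identity: 1/(x - 3) - 3/(x(x - 3)) = (x - 3)/(x(x - 3)) = 1/x.)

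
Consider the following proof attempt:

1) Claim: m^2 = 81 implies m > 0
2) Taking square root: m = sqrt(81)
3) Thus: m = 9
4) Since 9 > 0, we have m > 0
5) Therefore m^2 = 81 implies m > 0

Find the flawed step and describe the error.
Step 2: Taking square root: m = sqrt(81)

Step 2 takes the square root and assumes the positive root only. The equation m^2 = 81 actually has two solutions: m = 9 and m = -9. The proof silently assumes m > 0 without justification, then uses this assumption to conclude m > 0, which is circular. The counterexample m = -9 shows the claim is false.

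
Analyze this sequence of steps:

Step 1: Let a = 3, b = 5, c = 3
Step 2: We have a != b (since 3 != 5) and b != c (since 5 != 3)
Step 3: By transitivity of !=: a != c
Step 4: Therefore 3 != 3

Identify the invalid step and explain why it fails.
Step 3: By transitivity of !=: a != c

Step 3 incorrectly applies transitivity to the '!=' relation. Transitivity states: if a R b and b R c, then a R c. However, '!=' is not transitive. Counterexample: 3 != 5 and 5 != 3, but 3 = 3 (both equal 3). Transitivity holds for relations like <, <=, =, but not for !=.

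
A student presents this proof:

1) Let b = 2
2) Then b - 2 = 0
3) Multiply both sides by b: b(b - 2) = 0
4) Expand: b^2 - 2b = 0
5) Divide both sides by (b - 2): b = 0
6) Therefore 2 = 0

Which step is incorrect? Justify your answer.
Step 5: Divide both sides by (b - 2): b = 0

Step 5 divides both sides by (b - 2). However, since b = 2, we have (b - 2) = 0. Division by zero is undefined, making this step invalid.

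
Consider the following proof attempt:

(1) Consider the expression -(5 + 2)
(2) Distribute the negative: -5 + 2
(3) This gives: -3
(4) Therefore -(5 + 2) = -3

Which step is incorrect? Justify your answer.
Step 2: Distribute the negative: -5 + 2

Step 2 incorrectly distributes the negative sign. The correct distribution is -(5 + 2) = -5 - 2 = -7. The negative must be applied to both terms, not just the first. The error treats -(5 + 2) as -5 + 2, which equals -3 instead of -7.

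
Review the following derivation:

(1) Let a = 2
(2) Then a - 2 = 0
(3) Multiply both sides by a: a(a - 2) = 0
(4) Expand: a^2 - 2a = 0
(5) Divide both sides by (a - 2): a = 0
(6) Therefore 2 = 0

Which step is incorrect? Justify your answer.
Step 5: Divide both sides by (a - 2): a = 0

Step 5 divides both sides by (a - 2). However, since a = 2, we have (a - 2) = 0. Division by zero is undefined, making this step invalid.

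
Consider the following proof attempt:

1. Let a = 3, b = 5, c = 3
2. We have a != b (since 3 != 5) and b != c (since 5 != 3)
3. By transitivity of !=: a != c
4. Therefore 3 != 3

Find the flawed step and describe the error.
Step 3: By transitivity of !=: a != c

Step 3 incorrectly applies transitivity to the '!=' relation. Transitivity states: if a R b and b R c, then a R c. However, '!=' is not transitive. Counterexample: 3 != 5 and 5 != 3, but 3 = 3 (both equal 3). Transitivity holds for relations like <, <=, =, but not for !=.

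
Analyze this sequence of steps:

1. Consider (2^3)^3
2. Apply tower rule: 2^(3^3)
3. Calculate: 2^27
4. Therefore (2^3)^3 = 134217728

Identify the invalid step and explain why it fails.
Step 2: Apply tower rule: 2^(3^3)

Step 2 incorrectly states that (a^b)^c = a^(b^c). The correct rule is (a^b)^c = a^(b×c). The actual value is (2^3)^3 = 2^9 = 512, not 2^27 = 134217728.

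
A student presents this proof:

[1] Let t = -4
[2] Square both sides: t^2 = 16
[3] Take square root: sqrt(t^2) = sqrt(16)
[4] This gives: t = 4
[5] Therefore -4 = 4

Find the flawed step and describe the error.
Step 4: This gives: t = 4

Step 4 incorrectly states that sqrt(t^2) = t. The correct identity is sqrt(t^2) = |t|. Since t = -4 < 0, we have sqrt(t^2) = |-4| = 4, not t = -4.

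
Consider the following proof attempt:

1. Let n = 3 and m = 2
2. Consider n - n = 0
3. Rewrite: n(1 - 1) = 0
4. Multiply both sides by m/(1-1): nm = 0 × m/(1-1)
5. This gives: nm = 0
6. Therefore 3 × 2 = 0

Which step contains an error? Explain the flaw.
Step 4: Multiply both sides by m/(1-1): nm = 0 × m/(1-1)

Step 4 multiplies both sides by m/(1-1). However, 1-1 = 0, so this is multiplication by m/0, which is undefined. We cannot multiply by an undefined expression.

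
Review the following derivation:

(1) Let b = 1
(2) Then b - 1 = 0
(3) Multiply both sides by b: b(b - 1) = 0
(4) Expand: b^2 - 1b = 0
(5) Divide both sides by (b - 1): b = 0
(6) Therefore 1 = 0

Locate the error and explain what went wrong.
Step 5: Divide both sides by (b - 1): b = 0

Step 5 divides both sides by (b - 1). However, since b = 1, we have (b - 1) = 0. Division by zero is undefined, making this step invalid.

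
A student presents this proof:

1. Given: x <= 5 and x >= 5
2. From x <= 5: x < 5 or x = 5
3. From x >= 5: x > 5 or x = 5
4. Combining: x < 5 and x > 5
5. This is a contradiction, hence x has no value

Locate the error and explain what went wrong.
Step 4: Combining: x < 5 and x > 5

Step 4 incorrectly combines the conditions. From x <= 5 and x >= 5, the intersection is x = 5. The error treats the 'or' cases as 'and' requirements. The correct conclusion is that x = 5 is the unique solution, not that no solution exists.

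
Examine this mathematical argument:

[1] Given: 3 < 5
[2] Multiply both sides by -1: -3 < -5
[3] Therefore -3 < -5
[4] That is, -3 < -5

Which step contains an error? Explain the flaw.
Step 2: Multiply both sides by -1: -3 < -5

Step 2 multiplies both sides by -1 but fails to reverse the inequality sign. When multiplying (or dividing) an inequality by a negative number, the direction must be reversed. Since 3 < 5, we should get -3 > -5, i.e., -3 > -5.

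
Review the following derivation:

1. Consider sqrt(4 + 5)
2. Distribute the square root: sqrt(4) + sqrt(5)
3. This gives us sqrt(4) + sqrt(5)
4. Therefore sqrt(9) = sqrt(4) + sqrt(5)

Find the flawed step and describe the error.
Step 2: Distribute the square root: sqrt(4) + sqrt(5)

Step 2 incorrectly 'distributes' the square root over addition. The square root function does not distribute: sqrt(a + b) ≠ sqrt(a) + sqrt(b). In fact, sqrt(4 + 5) = sqrt(9) ≈ 3.0000, while sqrt(4) + sqrt(5) ≈ 4.2361.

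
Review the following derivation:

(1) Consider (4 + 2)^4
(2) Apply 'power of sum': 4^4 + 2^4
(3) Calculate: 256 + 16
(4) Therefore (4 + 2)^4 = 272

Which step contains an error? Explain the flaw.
Step 2: Apply 'power of sum': 4^4 + 2^4

Step 2 incorrectly applies a non-existent rule '(a+b)^n = a^n + b^n'. This is false in general. The correct expansion uses the binomial theorem. The actual value is (4 + 2)^4 = 6^4 = 1296, not 272.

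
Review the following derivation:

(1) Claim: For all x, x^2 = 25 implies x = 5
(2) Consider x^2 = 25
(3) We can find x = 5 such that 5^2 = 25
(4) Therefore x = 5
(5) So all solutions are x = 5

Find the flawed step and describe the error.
Step 4: Therefore x = 5

Step 4 incorrectly concludes that x = 5 is the only solution. The proof shows that x = 5 is A solution (existence), but does not show it is the ONLY solution (uniqueness). In fact, x = -5 is also a solution since (-5)^2 = 25. Finding one solution doesn't prove there are no others.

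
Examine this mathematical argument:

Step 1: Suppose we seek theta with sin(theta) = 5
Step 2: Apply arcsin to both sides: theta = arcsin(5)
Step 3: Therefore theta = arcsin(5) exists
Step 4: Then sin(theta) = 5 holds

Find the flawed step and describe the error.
Step 2: Apply arcsin to both sides: theta = arcsin(5)

Step 2 applies arcsin to 5. However, arcsin(x) is only defined for x in [-1, 1] because sin(theta) can only produce values in that range. Since |5| > 1, arcsin(5) is undefined. There is no angle whose sine equals 5.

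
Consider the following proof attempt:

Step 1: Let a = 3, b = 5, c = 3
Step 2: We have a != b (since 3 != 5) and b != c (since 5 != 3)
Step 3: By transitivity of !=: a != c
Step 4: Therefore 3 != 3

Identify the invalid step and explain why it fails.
Step 3: By transitivity of !=: a != c

Step 3 incorrectly applies transitivity to the '!=' relation. Transitivity states: if a R b and b R c, then a R c. However, '!=' is not transitive. Counterexample: 3 != 5 and 5 != 3, but 3 = 3 (both equal 3). Transitivity holds for relations like <, <=, =, but not for !=.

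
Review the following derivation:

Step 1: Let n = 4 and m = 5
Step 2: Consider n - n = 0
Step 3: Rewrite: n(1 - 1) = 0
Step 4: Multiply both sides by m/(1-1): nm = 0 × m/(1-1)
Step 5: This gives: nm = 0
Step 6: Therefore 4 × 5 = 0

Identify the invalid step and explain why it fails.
Step 4: Multiply both sides by m/(1-1): nm = 0 × m/(1-1)

Step 4 multiplies both sides by m/(1-1). However, 1-1 = 0, so this is multiplication by m/0, which is undefined. We cannot multiply by an undefined expression.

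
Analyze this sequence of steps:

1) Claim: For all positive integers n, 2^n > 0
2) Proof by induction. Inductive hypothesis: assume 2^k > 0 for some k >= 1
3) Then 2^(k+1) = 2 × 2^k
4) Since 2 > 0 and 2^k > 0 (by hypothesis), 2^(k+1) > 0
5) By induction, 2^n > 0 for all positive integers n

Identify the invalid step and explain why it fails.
Step 5: By induction, 2^n > 0 for all positive integers n

Step 5 concludes the proof by induction, but no base case was ever established. A valid induction proof requires: (1) a base case proving 2^1 > 0, and (2) an inductive step showing IF 2^k > 0 THEN 2^(k+1) > 0. Steps 2-4 correctly establish the inductive step, but without the base case the conclusion in step 5 does not follow.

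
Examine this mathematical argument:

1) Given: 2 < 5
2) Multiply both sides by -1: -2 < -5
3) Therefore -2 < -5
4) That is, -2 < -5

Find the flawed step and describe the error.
Step 2: Multiply both sides by -1: -2 < -5

Step 2 multiplies both sides by -1 but fails to reverse the inequality sign. When multiplying (or dividing) an inequality by a negative number, the direction must be reversed. Since 2 < 5, we should get -2 > -5, i.e., -2 > -5.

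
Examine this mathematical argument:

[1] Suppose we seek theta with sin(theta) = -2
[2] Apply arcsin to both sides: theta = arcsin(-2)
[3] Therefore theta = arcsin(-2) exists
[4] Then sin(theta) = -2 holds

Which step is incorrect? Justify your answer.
Step 2: Apply arcsin to both sides: theta = arcsin(-2)

Step 2 applies arcsin to -2. However, arcsin(x) is only defined for x in [-1, 1] because sin(theta) can only produce values in that range. Since |-2| > 1, arcsin(-2) is undefined. There is no angle whose sine equals -2.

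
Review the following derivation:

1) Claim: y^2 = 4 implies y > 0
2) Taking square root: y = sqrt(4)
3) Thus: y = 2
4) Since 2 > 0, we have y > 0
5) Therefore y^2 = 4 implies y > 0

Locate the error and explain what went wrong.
Step 2: Taking square root: y = sqrt(4)

Step 2 takes the square root and assumes the positive root only. The equation y^2 = 4 actually has two solutions: y = 2 and y = -2. The proof silently assumes y > 0 without justification, then uses this assumption to conclude y > 0, which is circular. The counterexample y = -2 shows the claim is false.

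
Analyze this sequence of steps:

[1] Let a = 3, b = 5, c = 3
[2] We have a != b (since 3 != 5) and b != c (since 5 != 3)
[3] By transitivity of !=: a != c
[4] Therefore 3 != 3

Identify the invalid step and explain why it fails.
Step 3: By transitivity of !=: a != c

Step 3 incorrectly applies transitivity to the '!=' relation. Transitivity states: if a R b and b R c, then a R c. However, '!=' is not transitive. Counterexample: 3 != 5 and 5 != 3, but 3 = 3 (both equal 3). Transitivity holds for relations like <, <=, =, but not for !=.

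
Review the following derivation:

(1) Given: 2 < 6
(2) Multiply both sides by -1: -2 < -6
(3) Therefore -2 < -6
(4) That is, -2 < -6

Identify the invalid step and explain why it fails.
Step 2: Multiply both sides by -1: -2 < -6

Step 2 multiplies both sides by -1 but fails to reverse the inequality sign. When multiplying (or dividing) an inequality by a negative number, the direction must be reversed. Since 2 < 6, we should get -2 > -6, i.e., -2 > -6.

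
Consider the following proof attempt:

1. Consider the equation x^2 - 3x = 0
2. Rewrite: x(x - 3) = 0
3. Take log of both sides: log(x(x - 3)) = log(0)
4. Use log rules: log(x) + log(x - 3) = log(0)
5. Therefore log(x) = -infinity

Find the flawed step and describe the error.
Step 3: Take log of both sides: log(x(x - 3)) = log(0)

Step 3 takes the logarithm of both sides, resulting in log(0) on the right side. The logarithm is only defined for positive numbers; log(0) is undefined (approaches negative infinity). This operation is invalid.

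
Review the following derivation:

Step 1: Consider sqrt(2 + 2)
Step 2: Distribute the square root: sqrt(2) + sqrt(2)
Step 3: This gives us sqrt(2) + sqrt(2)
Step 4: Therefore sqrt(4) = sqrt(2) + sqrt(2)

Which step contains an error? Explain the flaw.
Step 2: Distribute the square root: sqrt(2) + sqrt(2)

Step 2 incorrectly 'distributes' the square root over addition. The square root function does not distribute: sqrt(a + b) ≠ sqrt(a) + sqrt(b). In fact, sqrt(2 + 2) = sqrt(4) ≈ 2.0000, while sqrt(2) + sqrt(2) ≈ 2.8284.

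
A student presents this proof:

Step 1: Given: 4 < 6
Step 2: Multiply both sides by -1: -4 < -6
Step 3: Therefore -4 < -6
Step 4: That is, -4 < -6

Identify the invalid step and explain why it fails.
Step 2: Multiply both sides by -1: -4 < -6

Step 2 multiplies both sides by -1 but fails to reverse the inequality sign. When multiplying (or dividing) an inequality by a negative number, the direction must be reversed. Since 4 < 6, we should get -4 > -6, i.e., -4 > -6.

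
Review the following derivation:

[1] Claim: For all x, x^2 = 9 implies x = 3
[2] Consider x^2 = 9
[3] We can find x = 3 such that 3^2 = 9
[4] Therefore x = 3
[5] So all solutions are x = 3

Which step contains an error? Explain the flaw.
Step 4: Therefore x = 3

Step 4 incorrectly concludes that x = 3 is the only solution. The proof shows that x = 3 is A solution (existence), but does not show it is the ONLY solution (uniqueness). In fact, x = -3 is also a solution since (-3)^2 = 9. Finding one solution doesn't prove there are no others.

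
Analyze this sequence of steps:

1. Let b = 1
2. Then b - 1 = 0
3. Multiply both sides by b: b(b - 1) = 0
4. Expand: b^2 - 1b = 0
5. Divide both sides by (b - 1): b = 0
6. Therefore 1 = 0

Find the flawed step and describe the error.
Step 5: Divide both sides by (b - 1): b = 0

Step 5 divides both sides by (b - 1). However, since b = 1, we have (b - 1) = 0. Division by zero is undefined, making this step invalid.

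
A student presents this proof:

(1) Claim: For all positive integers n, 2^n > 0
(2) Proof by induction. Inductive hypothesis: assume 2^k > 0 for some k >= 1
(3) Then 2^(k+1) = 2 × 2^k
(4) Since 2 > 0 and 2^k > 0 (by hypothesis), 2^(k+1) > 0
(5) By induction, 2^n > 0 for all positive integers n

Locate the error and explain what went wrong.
Step 5: By induction, 2^n > 0 for all positive integers n

Step 5 concludes the proof by induction, but no base case was ever established. A valid induction proof requires: (1) a base case proving 2^1 > 0, and (2) an inductive step showing IF 2^k > 0 THEN 2^(k+1) > 0. Steps 2-4 correctly establish the inductive step, but without the base case the conclusion in step 5 does not follow.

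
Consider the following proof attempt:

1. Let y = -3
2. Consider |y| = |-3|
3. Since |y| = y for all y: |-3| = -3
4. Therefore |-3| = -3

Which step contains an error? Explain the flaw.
Step 3: Since |y| = y for all y: |-3| = -3

Step 3 incorrectly states that |y| = y for all y. The correct definition is |y| = y when y >= 0, and |y| = -y when y < 0. Since -3 < 0, we have |-3| = -(-3) = 3, not -3.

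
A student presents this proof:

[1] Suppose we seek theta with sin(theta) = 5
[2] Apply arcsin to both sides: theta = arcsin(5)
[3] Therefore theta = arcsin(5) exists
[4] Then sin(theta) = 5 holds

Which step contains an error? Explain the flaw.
Step 2: Apply arcsin to both sides: theta = arcsin(5)

Step 2 applies arcsin to 5. However, arcsin(x) is only defined for x in [-1, 1] because sin(theta) can only produce values in that range. Since |5| > 1, arcsin(5) is undefined. There is no angle whose sine equals 5.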